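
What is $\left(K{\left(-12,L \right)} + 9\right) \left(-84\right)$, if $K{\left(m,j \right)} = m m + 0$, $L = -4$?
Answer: $-12852$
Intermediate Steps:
$K{\left(m,j \right)} = m^{2}$ ($K{\left(m,j \right)} = m^{2} + 0 = m^{2}$)
$\left(K{\left(-12,L \right)} + 9\right) \left(-84\right) = \left(\left(-12\right)^{2} + 9\right) \left(-84\right) = \left(144 + 9\right) \left(-84\right) = 153 \left(-84\right) = -12852$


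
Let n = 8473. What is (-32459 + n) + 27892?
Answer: 3906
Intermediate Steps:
(-32459 + n) + 27892 = (-32459 + 8473) + 27892 = -23986 + 27892 = 3906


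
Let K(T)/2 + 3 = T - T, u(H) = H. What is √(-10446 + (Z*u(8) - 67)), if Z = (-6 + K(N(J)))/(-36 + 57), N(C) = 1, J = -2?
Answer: I*√515361/7 ≈ 102.56*I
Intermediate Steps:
K(T) = -6 (K(T) = -6 + 2*(T - T) = -6 + 2*0 = -6 + 0 = -6)
Z = -4/7 (Z = (-6 - 6)/(-36 + 57) = -12/21 = -12*1/21 = -4/7 ≈ -0.57143)
√(-10446 + (Z*u(8) - 67)) = √(-10446 + (-4/7*8 - 67)) = √(-10446 + (-32/7 - 67)) = √(-10446 - 501/7) = √(-73623/7) = I*√515361/7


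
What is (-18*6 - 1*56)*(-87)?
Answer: 14268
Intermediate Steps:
(-18*6 - 1*56)*(-87) = (-108 - 56)*(-87) = -164*(-87) = 14268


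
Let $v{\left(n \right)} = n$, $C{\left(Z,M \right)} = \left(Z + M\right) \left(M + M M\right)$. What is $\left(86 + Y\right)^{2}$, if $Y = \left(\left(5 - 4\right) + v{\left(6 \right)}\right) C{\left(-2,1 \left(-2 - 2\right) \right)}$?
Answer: $174724$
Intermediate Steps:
$C{\left(Z,M \right)} = \left(M + Z\right) \left(M + M^{2}\right)$
$Y = -504$ ($Y = \left(\left(5 - 4\right) + 6\right) 1 \left(-2 - 2\right) \left(1 \left(-2 - 2\right) - 2 + \left(1 \left(-2 - 2\right)\right)^{2} + 1 \left(-2 - 2\right) \left(-2\right)\right) = \left(\left(5 - 4\right) + 6\right) 1 \left(-4\right) \left(1 \left(-4\right) - 2 + \left(1 \left(-4\right)\right)^{2} + 1 \left(-4\right) \left(-2\right)\right) = \left(1 + 6\right) \left(- 4 \left(-4 - 2 + \left(-4\right)^{2} - -8\right)\right) = 7 \left(- 4 \left(-4 - 2 + 16 + 8\right)\right) = 7 \left(\left(-4\right) 18\right) = 7 \left(-72\right) = -504$)
$\left(86 + Y\right)^{2} = \left(86 - 504\right)^{2} = \left(-418\right)^{2} = 174724$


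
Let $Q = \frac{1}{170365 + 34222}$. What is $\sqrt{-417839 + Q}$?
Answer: $\frac{2 i \sqrt{4372250641826451}}{204587} \approx 646.4 i$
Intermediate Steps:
$Q = \frac{1}{204587} \approx 4.8879 \cdot 10^{-6}$
$\sqrt{-417839 + Q} = \sqrt{-417839 + \frac{1}{204587}} = \sqrt{- \frac{85484427492}{204587}} = \frac{2 i \sqrt{4372250641826451}}{204587}$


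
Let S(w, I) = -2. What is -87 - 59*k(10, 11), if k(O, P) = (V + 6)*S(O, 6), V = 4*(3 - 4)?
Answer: 149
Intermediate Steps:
V = -4 (V = 4*(-1) = -4)
k(O, P) = -4 (k(O, P) = (-4 + 6)*(-2) = 2*(-2) = -4)
-87 - 59*k(10, 11) = -87 - 59*(-4) = -87 + 236 = 149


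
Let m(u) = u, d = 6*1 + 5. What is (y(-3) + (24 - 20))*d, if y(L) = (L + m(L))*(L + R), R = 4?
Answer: -22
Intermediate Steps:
d = 11 (d = 6 + 5 = 11)
y(L) = 2*L*(4 + L) (y(L) = (L + L)*(L + 4) = (2*L)*(4 + L) = 2*L*(4 + L))
(y(-3) + (24 - 20))*d = (2*(-3)*(4 - 3) + (24 - 20))*11 = (2*(-3)*1 + 4)*11 = (-6 + 4)*11 = -2*11 = -22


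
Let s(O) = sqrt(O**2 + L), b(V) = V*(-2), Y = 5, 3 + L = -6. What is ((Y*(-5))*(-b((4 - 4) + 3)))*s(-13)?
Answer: -600*sqrt(10) ≈ -1897.4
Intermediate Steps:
L = -9 (L = -3 - 6 = -9)
b(V) = -2*V
s(O) = sqrt(-9 + O**2) (s(O) = sqrt(O**2 - 9) = sqrt(-9 + O**2))
((Y*(-5))*(-b((4 - 4) + 3)))*s(-13) = ((5*(-5))*(-(-2)*((4 - 4) + 3)))*sqrt(-9 + (-13)**2) = (-(-25)*(-2*(0 + 3)))*sqrt(-9 + 169) = (-(-25)*(-2*3))*sqrt(160) = (-(-25)*(-6))*(4*sqrt(10)) = (-25*6)*(4*sqrt(10)) = -600*sqrt(10)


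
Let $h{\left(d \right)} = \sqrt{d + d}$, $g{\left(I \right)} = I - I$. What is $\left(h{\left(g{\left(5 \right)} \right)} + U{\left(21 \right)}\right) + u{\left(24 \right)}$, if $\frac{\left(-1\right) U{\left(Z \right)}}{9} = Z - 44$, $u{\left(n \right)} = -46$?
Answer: $161$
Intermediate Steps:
$U{\left(Z \right)} = 396 - 9 Z$ ($U{\left(Z \right)} = - 9 \left(Z - 44\right) = - 9 \left(-44 + Z\right) = 396 - 9 Z$)
$g{\left(I \right)} = 0$
$h{\left(d \right)} = \sqrt{2} \sqrt{d}$ ($h{\left(d \right)} = \sqrt{2 d} = \sqrt{2} \sqrt{d}$)
$\left(h{\left(g{\left(5 \right)} \right)} + U{\left(21 \right)}\right) + u{\left(24 \right)} = \left(\sqrt{2} \sqrt{0} + \left(396 - 189\right)\right) - 46 = \left(\sqrt{2} \cdot 0 + \left(396 - 189\right)\right) - 46 = \left(0 + 207\right) - 46 = 207 - 46 = 161$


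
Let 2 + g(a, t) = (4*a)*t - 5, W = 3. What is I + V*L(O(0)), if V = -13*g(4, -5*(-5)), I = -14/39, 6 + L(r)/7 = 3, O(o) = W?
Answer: 4184257/39 ≈ 1.0729e+5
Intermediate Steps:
O(o) = 3
L(r) = -21 (L(r) = -42 + 7*3 = -42 + 21 = -21)
g(a, t) = -7 + 4*a*t (g(a, t) = -2 + ((4*a)*t - 5) = -2 + (4*a*t - 5) = -2 + (-5 + 4*a*t) = -7 + 4*a*t)
I = -14/39 (I = -14*1/39 = -14/39 ≈ -0.35897)
V = -5109 (V = -13*(-7 + 4*4*(-5*(-5))) = -13*(-7 + 4*4*25) = -13*(-7 + 400) = -13*393 = -5109)
I + V*L(O(0)) = -14/39 - 5109*(-21) = -14/39 + 107289 = 4184257/39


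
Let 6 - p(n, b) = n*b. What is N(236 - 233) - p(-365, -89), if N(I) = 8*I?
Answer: 32503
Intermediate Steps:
p(n, b) = 6 - b*n (p(n, b) = 6 - n*b = 6 - b*n)
N(236 - 233) - p(-365, -89) = 8*(236 - 233) - (6 - 1*(-89)*(-365)) = 8*3 - (6 - 32485) = 24 - 1*(-32479) = 24 + 32479 = 32503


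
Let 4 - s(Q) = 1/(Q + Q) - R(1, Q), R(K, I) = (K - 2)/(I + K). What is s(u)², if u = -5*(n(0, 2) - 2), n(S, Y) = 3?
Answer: 7569/400 ≈ 18.922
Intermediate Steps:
R(K, I) = (-2 + K)/(I + K)
u = -5 (u = -5*(3 - 2) = -5*1 = -5)
s(Q) = 4 - 1/(1 + Q) - 1/(2*Q) (s(Q) = 4 - (1/(Q + Q) - (-2 + 1)/(Q + 1)) = 4 - (1/(2*Q) - (-1)/(1 + Q)) = 4 - (1/(2*Q) + 1/(1 + Q)) = 4 - (1/(1 + Q) + 1/(2*Q)) = 4 + (-1/(1 + Q) - 1/(2*Q)) = 4 - 1/(1 + Q) - 1/(2*Q))
s(u)² = ((½)*(-1 + 5*(-5) + 8*(-5)²)/(-5*(1 - 5)))² = ((½)*(-⅕)*(-1 - 25 + 8*25)/(-4))² = ((½)*(-⅕)*(-¼)*(-1 - 25 + 200))² = ((½)*(-⅕)*(-¼)*174)² = (87/20)² = 7569/400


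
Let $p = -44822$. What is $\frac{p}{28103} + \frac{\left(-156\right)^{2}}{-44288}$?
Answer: $- \frac{166811959}{77789104} \approx -2.1444$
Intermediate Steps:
$\frac{p}{28103} + \frac{\left(-156\right)^{2}}{-44288} = - \frac{44822}{28103} + \frac{\left(-156\right)^{2}}{-44288} = \left(-44822\right) \frac{1}{28103} + 24336 \left(- \frac{1}{44288}\right) = - \frac{44822}{28103} - \frac{1521}{2768} = - \frac{166811959}{77789104}$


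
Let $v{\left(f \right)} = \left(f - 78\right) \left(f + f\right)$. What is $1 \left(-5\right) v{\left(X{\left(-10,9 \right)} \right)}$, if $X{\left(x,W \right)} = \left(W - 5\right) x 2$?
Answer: $-126400$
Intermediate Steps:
$X{\left(x,W \right)} = 2 x \left(-5 + W\right)$ ($X{\left(x,W \right)} = \left(W - 5\right) x 2 = \left(-5 + W\right) x 2 = x \left(-5 + W\right) 2 = 2 x \left(-5 + W\right)$)
$v{\left(f \right)} = 2 f \left(-78 + f\right)$ ($v{\left(f \right)} = \left(-78 + f\right) 2 f = 2 f \left(-78 + f\right)$)
$1 \left(-5\right) v{\left(X{\left(-10,9 \right)} \right)} = 1 \left(-5\right) 2 \cdot 2 \left(-10\right) \left(-5 + 9\right) \left(-78 + 2 \left(-10\right) \left(-5 + 9\right)\right) = - 5 \cdot 2 \cdot 2 \left(-10\right) 4 \left(-78 + 2 \left(-10\right) 4\right) = - 5 \cdot 2 \left(-80\right) \left(-78 - 80\right) = - 5 \cdot 2 \left(-80\right) \left(-158\right) = \left(-5\right) 25280 = -126400$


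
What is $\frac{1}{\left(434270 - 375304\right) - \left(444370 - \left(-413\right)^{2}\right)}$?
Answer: $- \frac{1}{214835} \approx -4.6547 \cdot 10^{-6}$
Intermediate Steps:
$\frac{1}{\left(434270 - 375304\right) - \left(444370 - \left(-413\right)^{2}\right)} = \frac{1}{\left(434270 - 375304\right) + \left(-444370 + 170569\right)} = \frac{1}{58966 - 273801} = \frac{1}{-214835} = - \frac{1}{214835}$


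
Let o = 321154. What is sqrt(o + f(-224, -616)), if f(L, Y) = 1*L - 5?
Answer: 5*sqrt(12837) ≈ 566.50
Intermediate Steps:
f(L, Y) = -5 + L (f(L, Y) = L - 5 = -5 + L)
sqrt(o + f(-224, -616)) = sqrt(321154 + (-5 - 224)) = sqrt(321154 - 229) = sqrt(320925) = 5*sqrt(12837)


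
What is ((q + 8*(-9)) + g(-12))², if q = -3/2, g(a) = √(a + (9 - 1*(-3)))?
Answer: 21609/4 ≈ 5402.3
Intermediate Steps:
g(a) = √(12 + a) (g(a) = √(a + (9 + 3)) = √(a + 12) = √(12 + a))
q = -3/2 (q = -3*½ = -3/2 ≈ -1.5000)
((q + 8*(-9)) + g(-12))² = ((-3/2 + 8*(-9)) + √(12 - 12))² = ((-3/2 - 72) + √0)² = (-147/2 + 0)² = (-147/2)² = 21609/4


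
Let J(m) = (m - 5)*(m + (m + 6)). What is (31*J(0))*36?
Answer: -33480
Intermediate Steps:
J(m) = (-5 + m)*(6 + 2*m) (J(m) = (-5 + m)*(m + (6 + m)) = (-5 + m)*(6 + 2*m))
(31*J(0))*36 = (31*(-30 - 4*0 + 2*0²))*36 = (31*(-30 + 0 + 2*0))*36 = (31*(-30 + 0 + 0))*36 = (31*(-30))*36 = -930*36 = -33480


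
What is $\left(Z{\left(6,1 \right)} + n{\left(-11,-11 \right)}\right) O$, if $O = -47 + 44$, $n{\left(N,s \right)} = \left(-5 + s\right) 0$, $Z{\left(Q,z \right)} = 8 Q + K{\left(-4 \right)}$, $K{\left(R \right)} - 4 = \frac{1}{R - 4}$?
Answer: $- \frac{1245}{8} \approx -155.63$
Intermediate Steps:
$K{\left(R \right)} = 4 + \frac{1}{-4 + R}$ ($K{\left(R \right)} = 4 + \frac{1}{R - 4} = 4 + \frac{1}{-4 + R}$)
$Z{\left(Q,z \right)} = \frac{31}{8} + 8 Q$ ($Z{\left(Q,z \right)} = 8 Q + \frac{-15 + 4 \left(-4\right)}{-4 - 4} = 8 Q + \frac{-15 - 16}{-8} = 8 Q - - \frac{31}{8} = 8 Q + \frac{31}{8} = \frac{31}{8} + 8 Q$)
$n{\left(N,s \right)} = 0$
$O = -3$
$\left(Z{\left(6,1 \right)} + n{\left(-11,-11 \right)}\right) O = \left(\left(\frac{31}{8} + 8 \cdot 6\right) + 0\right) \left(-3\right) = \left(\left(\frac{31}{8} + 48\right) + 0\right) \left(-3\right) = \left(\frac{415}{8} + 0\right) \left(-3\right) = \frac{415}{8} \left(-3\right) = - \frac{1245}{8}$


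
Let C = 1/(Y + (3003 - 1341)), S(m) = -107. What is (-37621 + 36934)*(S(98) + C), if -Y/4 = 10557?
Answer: 993988927/13522 ≈ 73509.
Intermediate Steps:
Y = -42228 (Y = -4*10557 = -42228)
C = -1/40566 (C = 1/(-42228 + (3003 - 1341)) = 1/(-42228 + 1662) = 1/(-40566) = -1/40566 ≈ -2.4651e-5)
(-37621 + 36934)*(S(98) + C) = (-37621 + 36934)*(-107 - 1/40566) = -687*(-4340563/40566) = 993988927/13522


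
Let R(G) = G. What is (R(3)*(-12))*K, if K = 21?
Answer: -756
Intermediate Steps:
(R(3)*(-12))*K = (3*(-12))*21 = -36*21 = -756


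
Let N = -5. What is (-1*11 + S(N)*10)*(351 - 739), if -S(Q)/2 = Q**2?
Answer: 198268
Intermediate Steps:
S(Q) = -2*Q**2
(-1*11 + S(N)*10)*(351 - 739) = (-1*11 - 2*(-5)**2*10)*(351 - 739) = (-11 - 2*25*10)*(-388) = (-11 - 50*10)*(-388) = (-11 - 500)*(-388) = -511*(-388) = 198268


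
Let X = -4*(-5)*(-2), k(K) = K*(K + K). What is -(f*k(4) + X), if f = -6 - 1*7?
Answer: 456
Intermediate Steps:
k(K) = 2*K**2 (k(K) = K*(2*K) = 2*K**2)
f = -13 (f = -6 - 7 = -13)
X = -40 (X = 20*(-2) = -40)
-(f*k(4) + X) = -(-26*4**2 - 40) = -(-26*16 - 40) = -(-13*32 - 40) = -(-416 - 40) = -1*(-456) = 456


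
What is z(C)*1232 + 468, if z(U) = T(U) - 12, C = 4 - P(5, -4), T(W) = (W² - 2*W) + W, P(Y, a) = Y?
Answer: -11852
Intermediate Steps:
T(W) = W² - W
C = -1 (C = 4 - 1*5 = 4 - 5 = -1)
z(U) = -12 + U*(-1 + U) (z(U) = U*(-1 + U) - 12 = -12 + U*(-1 + U))
z(C)*1232 + 468 = (-12 - (-1 - 1))*1232 + 468 = (-12 - 1*(-2))*1232 + 468 = (-12 + 2)*1232 + 468 = -10*1232 + 468 = -12320 + 468 = -11852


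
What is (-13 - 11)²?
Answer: 576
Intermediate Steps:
(-13 - 11)² = (-24)² = 576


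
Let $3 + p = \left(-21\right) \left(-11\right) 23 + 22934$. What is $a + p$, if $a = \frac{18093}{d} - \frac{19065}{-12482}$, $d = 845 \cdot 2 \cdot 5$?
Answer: $\frac{744840880919}{26368225} \approx 28248.0$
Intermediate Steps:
$d = 8450$ ($d = 845 \cdot 10 = 8450$)
$p = 28244$ ($p = -3 + \left(\left(-21\right) \left(-11\right) 23 + 22934\right) = -3 + \left(231 \cdot 23 + 22934\right) = -3 + \left(5313 + 22934\right) = -3 + 28247 = 28244$)
$a = \frac{96734019}{26368225}$ ($a = \frac{18093}{8450} - \frac{19065}{-12482} = 18093 \cdot \frac{1}{8450} - - \frac{19065}{12482} = \frac{18093}{8450} + \frac{19065}{12482} = \frac{96734019}{26368225} \approx 3.6686$)
$a + p = \frac{96734019}{26368225} + 28244 = \frac{744840880919}{26368225}$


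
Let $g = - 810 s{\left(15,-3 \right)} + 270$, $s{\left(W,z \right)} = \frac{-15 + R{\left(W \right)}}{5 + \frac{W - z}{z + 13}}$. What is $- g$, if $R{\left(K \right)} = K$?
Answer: $-270$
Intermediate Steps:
$s{\left(W,z \right)} = \frac{-15 + W}{5 + \frac{W - z}{13 + z}}$ ($s{\left(W,z \right)} = \frac{-15 + W}{5 + \frac{W - z}{z + 13}} = \frac{-15 + W}{5 + \frac{W - z}{13 + z}}$)
$g = 270$ ($g = - 810 \frac{-195 - -45 + 13 \cdot 15 + 15 \left(-3\right)}{65 + 15 + 4 \left(-3\right)} + 270 = - 810 \frac{-195 + 45 + 195 - 45}{65 + 15 - 12} + 270 = - 810 \cdot \frac{1}{68} \cdot 0 + 270 = \left(-810\right) 0 + 270 = 0 + 270 = 270$)
$- g = \left(-1\right) 270 = -270$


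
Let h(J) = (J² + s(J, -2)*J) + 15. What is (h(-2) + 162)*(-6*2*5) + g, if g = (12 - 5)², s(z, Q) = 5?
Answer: -10211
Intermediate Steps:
h(J) = 15 + J² + 5*J (h(J) = (J² + 5*J) + 15 = 15 + J² + 5*J)
g = 49 (g = 7² = 49)
(h(-2) + 162)*(-6*2*5) + g = ((15 + (-2)² + 5*(-2)) + 162)*(-6*2*5) + 49 = ((15 + 4 - 10) + 162)*(-12*5) + 49 = (9 + 162)*(-60) + 49 = 171*(-60) + 49 = -10260 + 49 = -10211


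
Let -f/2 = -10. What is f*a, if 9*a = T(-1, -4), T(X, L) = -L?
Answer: 80/9 ≈ 8.8889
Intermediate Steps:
f = 20 (f = -2*(-10) = 20)
a = 4/9 (a = (-1*(-4))/9 = (1/9)*4 = 4/9 ≈ 0.44444)
f*a = 20*(4/9) = 80/9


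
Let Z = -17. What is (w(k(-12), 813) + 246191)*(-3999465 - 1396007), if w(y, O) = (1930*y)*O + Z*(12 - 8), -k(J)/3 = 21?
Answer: 532028863355184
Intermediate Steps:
k(J) = -63 (k(J) = -3*21 = -63)
w(y, O) = -68 + 1930*O*y (w(y, O) = (1930*y)*O - 17*(12 - 8) = 1930*O*y - 17*4 = 1930*O*y - 68 = -68 + 1930*O*y)
(w(k(-12), 813) + 246191)*(-3999465 - 1396007) = ((-68 + 1930*813*(-63)) + 246191)*(-3999465 - 1396007) = ((-68 - 98852670) + 246191)*(-5395472) = (-98852738 + 246191)*(-5395472) = -98606547*(-5395472) = 532028863355184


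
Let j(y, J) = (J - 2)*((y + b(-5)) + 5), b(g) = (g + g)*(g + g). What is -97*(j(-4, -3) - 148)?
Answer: 63341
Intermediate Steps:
b(g) = 4*g² (b(g) = (2*g)*(2*g) = 4*g²)
j(y, J) = (-2 + J)*(105 + y) (j(y, J) = (J - 2)*((y + 4*(-5)²) + 5) = (-2 + J)*((y + 4*25) + 5) = (-2 + J)*((y + 100) + 5) = (-2 + J)*((100 + y) + 5) = (-2 + J)*(105 + y))
-97*(j(-4, -3) - 148) = -97*((-210 - 2*(-4) + 105*(-3) - 3*(-4)) - 148) = -97*((-210 + 8 - 315 + 12) - 148) = -97*(-505 - 148) = -97*(-653) = 63341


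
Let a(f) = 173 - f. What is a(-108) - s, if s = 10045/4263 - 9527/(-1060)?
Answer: 24867671/92220 ≈ 269.66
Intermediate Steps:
s = 1046149/92220 (s = 10045*(1/4263) - 9527*(-1/1060) = 205/87 + 9527/1060 = 1046149/92220 ≈ 11.344)
a(-108) - s = (173 - 1*(-108)) - 1*1046149/92220 = (173 + 108) - 1046149/92220 = 281 - 1046149/92220 = 24867671/92220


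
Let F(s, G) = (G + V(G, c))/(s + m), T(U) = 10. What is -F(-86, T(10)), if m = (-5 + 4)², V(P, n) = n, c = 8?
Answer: 18/85 ≈ 0.21176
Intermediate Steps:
m = 1 (m = (-1)² = 1)
F(s, G) = (8 + G)/(1 + s) (F(s, G) = (G + 8)/(s + 1) = (8 + G)/(1 + s))
-F(-86, T(10)) = -(8 + 10)/(1 - 86) = -18/(-85) = -(-1)*18/85 = -1*(-18/85) = 18/85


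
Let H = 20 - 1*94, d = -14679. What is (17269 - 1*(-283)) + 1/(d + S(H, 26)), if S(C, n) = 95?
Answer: 255978367/14584 ≈ 17552.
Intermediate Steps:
H = -74 (H = 20 - 94 = -74)
(17269 - 1*(-283)) + 1/(d + S(H, 26)) = (17269 - 1*(-283)) + 1/(-14679 + 95) = (17269 + 283) + 1/(-14584) = 17552 - 1/14584 = 255978367/14584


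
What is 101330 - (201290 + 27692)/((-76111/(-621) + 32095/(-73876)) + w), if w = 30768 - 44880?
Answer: 2828062998090074/27904927057 ≈ 1.0135e+5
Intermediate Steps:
w = -14112
101330 - (201290 + 27692)/((-76111/(-621) + 32095/(-73876)) + w) = 101330 - (201290 + 27692)/((-76111/(-621) + 32095/(-73876)) - 14112) = 101330 - 228982/((-76111*(-1/621) + 32095*(-1/73876)) - 14112) = 101330 - 228982/((76111/621 - 32095/73876) - 14112) = 101330 - 228982/(243601967/1994652 - 14112) = 101330 - 228982/(-27904927057/1994652) = 101330 - 228982*(-1994652)/27904927057 = 101330 - 1*(-456739404264/27904927057) = 101330 + 456739404264/27904927057 = 2828062998090074/27904927057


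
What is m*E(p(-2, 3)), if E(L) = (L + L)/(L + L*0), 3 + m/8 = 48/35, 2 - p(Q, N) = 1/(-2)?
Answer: -912/35 ≈ -26.057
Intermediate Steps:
p(Q, N) = 5/2 (p(Q, N) = 2 - 1/(-2) = 2 - 1*(-1/2) = 2 + 1/2 = 5/2)
m = -456/35 (m = -24 + 8*(48/35) = -24 + 384/35 = -456/35 ≈ -13.029)
E(L) = 2 (E(L) = (2*L)/(L + 0) = (2*L)/L = 2)
m*E(p(-2, 3)) = -456/35*2 = -912/35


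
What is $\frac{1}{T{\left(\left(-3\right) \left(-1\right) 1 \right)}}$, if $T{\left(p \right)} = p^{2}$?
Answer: $\frac{1}{9} \approx 0.11111$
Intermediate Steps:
$\frac{1}{T{\left(\left(-3\right) \left(-1\right) 1 \right)}} = \frac{1}{\left(\left(-3\right) \left(-1\right) 1\right)^{2}} = \frac{1}{\left(3 \cdot 1\right)^{2}} = \frac{1}{3^{2}} = \frac{1}{9}$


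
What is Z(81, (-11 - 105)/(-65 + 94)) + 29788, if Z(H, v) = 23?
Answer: 29811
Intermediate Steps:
Z(81, (-11 - 105)/(-65 + 94)) + 29788 = 23 + 29788 = 29811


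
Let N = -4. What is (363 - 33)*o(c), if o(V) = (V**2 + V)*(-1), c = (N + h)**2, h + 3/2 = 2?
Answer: -428505/8 ≈ -53563.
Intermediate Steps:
h = 1/2 (h = -3/2 + 2 = 1/2 ≈ 0.50000)
c = 49/4 (c = (-4 + 1/2)**2 = (-7/2)**2 = 49/4 ≈ 12.250)
o(V) = -V - V**2 (o(V) = (V + V**2)*(-1) = -V - V**2)
(363 - 33)*o(c) = (363 - 33)*(-1*49/4*(1 + 49/4)) = 330*(-1*49/4*53/4) = 330*(-2597/16) = -428505/8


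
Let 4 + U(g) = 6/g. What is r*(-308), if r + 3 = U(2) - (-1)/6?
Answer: 3542/3 ≈ 1180.7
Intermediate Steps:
U(g) = -4 + 6/g
r = -23/6 (r = -3 + ((-4 + 6/2) - (-1)/6) = -3 + ((-4 + 6*(½)) - (-1)/6) = -3 + ((-4 + 3) - 1*(-⅙)) = -3 + (-1 + ⅙) = -3 - ⅚ = -23/6 ≈ -3.8333)
r*(-308) = -23/6*(-308) = 3542/3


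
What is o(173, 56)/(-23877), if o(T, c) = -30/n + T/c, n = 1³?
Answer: 1507/1337112 ≈ 0.0011271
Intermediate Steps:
n = 1
o(T, c) = -30 + T/c (o(T, c) = -30/1 + T/c = -30*1 + T/c = -30 + T/c)
o(173, 56)/(-23877) = (-30 + 173/56)/(-23877) = (-30 + 173*(1/56))*(-1/23877) = (-30 + 173/56)*(-1/23877) = -1507/56*(-1/23877) = 1507/1337112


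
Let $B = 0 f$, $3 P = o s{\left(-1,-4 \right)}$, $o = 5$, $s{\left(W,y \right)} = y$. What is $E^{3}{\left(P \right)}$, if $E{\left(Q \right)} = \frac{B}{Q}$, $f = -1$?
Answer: $0$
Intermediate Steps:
$P = - \frac{20}{3}$ ($P = \frac{5 \left(-4\right)}{3} = \frac{1}{3} \left(-20\right) = - \frac{20}{3} \approx -6.6667$)
$B = 0$ ($B = 0 \left(-1\right) = 0$)
$E{\left(Q \right)} = 0$ ($E{\left(Q \right)} = \frac{0}{Q} = 0$)
$E^{3}{\left(P \right)} = 0^{3} = 0$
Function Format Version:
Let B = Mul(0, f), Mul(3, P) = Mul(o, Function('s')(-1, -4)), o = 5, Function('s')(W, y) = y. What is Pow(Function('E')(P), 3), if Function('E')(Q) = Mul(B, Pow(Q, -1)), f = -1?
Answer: 0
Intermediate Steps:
P = Rational(-20, 3) (P = Mul(Rational(1, 3), Mul(5, -4)) = Mul(Rational(1, 3), -20) = Rational(-20, 3) ≈ -6.6667)
B = 0 (B = Mul(0, -1) = 0)
Function('E')(Q) = 0 (Function('E')(Q) = Mul(0, Pow(Q, -1)) = 0)
Pow(Function('E')(P), 3) = Pow(0, 3) = 0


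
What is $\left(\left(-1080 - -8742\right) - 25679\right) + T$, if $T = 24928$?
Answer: $6911$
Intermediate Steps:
$\left(\left(-1080 - -8742\right) - 25679\right) + T = \left(\left(-1080 - -8742\right) - 25679\right) + 24928 = \left(\left(-1080 + 8742\right) - 25679\right) + 24928 = \left(7662 - 25679\right) + 24928 = -18017 + 24928 = 6911$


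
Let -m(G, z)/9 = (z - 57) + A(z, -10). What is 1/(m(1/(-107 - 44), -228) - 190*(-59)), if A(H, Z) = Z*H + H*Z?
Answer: -1/27265 ≈ -3.6677e-5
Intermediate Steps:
A(H, Z) = 2*H*Z (A(H, Z) = H*Z + H*Z = 2*H*Z)
m(G, z) = 513 + 171*z (m(G, z) = -9*((z - 57) + 2*z*(-10)) = -9*((-57 + z) - 20*z) = -9*(-57 - 19*z) = 513 + 171*z)
1/(m(1/(-107 - 44), -228) - 190*(-59)) = 1/((513 + 171*(-228)) - 190*(-59)) = 1/((513 - 38988) + 11210) = 1/(-38475 + 11210) = 1/(-27265) = -1/27265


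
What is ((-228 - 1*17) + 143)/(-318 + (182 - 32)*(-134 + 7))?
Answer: 17/3228 ≈ 0.0052664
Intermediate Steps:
((-228 - 1*17) + 143)/(-318 + (182 - 32)*(-134 + 7)) = ((-228 - 17) + 143)/(-318 + 150*(-127)) = (-245 + 143)/(-318 - 19050) = -102/(-19368) = -102*(-1/19368) = 17/3228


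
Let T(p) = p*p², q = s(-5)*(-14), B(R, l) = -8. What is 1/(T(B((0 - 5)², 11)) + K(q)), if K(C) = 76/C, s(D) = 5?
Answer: -35/17958 ≈ -0.0019490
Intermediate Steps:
q = -70 (q = 5*(-14) = -70)
T(p) = p³
1/(T(B((0 - 5)², 11)) + K(q)) = 1/((-8)³ + 76/(-70)) = 1/(-512 + 76*(-1/70)) = 1/(-512 - 38/35) = 1/(-17958/35) = -35/17958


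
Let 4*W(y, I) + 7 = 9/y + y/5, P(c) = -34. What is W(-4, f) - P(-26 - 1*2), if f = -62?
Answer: 2519/80 ≈ 31.487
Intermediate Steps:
W(y, I) = -7/4 + y/20 + 9/(4*y) (W(y, I) = -7/4 + (9/y + y/5)/4 = -7/4 + (y/20 + 9/(4*y)) = -7/4 + y/20 + 9/(4*y))
W(-4, f) - P(-26 - 1*2) = (1/20)*(45 - 4*(-35 - 4))/(-4) - 1*(-34) = (1/20)*(-1/4)*(45 - 4*(-39)) + 34 = (1/20)*(-1/4)*(45 + 156) + 34 = (1/20)*(-1/4)*201 + 34 = -201/80 + 34 = 2519/80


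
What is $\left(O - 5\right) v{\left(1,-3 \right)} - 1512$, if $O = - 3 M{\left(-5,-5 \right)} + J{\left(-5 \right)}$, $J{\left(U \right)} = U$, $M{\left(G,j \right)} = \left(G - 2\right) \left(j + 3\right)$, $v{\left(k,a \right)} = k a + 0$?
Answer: $-1356$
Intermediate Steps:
$v{\left(k,a \right)} = a k$ ($v{\left(k,a \right)} = a k + 0 = a k$)
$M{\left(G,j \right)} = \left(-2 + G\right) \left(3 + j\right)$
$O = -47$ ($O = - 3 \left(-6 - -10 + 3 \left(-5\right) - -25\right) - 5 = - 3 \left(-6 + 10 - 15 + 25\right) - 5 = \left(-3\right) 14 - 5 = -42 - 5 = -47$)
$\left(O - 5\right) v{\left(1,-3 \right)} - 1512 = \left(-47 - 5\right) \left(\left(-3\right) 1\right) - 1512 = \left(-52\right) \left(-3\right) - 1512 = 156 - 1512 = -1356$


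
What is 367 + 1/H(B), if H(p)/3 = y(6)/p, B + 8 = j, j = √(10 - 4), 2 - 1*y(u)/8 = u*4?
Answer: 24223/66 - √6/528 ≈ 367.01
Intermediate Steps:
y(u) = 16 - 32*u (y(u) = 16 - 8*u*4 = 16 - 32*u)
j = √6 ≈ 2.4495
B = -8 + √6 ≈ -5.5505
H(p) = -528/p (H(p) = 3*((16 - 32*6)/p) = 3*((16 - 192)/p) = 3*(-176/p) = -528/p)
367 + 1/H(B) = 367 + 1/(-528/(-8 + √6)) = 367 + (1/66 - √6/528) = 24223/66 - √6/528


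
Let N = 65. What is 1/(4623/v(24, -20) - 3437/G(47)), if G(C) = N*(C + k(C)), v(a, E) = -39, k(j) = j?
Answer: -6110/727707 ≈ -0.0083962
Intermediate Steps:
G(C) = 130*C (G(C) = 65*(C + C) = 65*(2*C) = 130*C)
1/(4623/v(24, -20) - 3437/G(47)) = 1/(4623/(-39) - 3437/(130*47)) = 1/(4623*(-1/39) - 3437/6110) = 1/(-1541/13 - 3437*1/6110) = 1/(-1541/13 - 3437/6110) = 1/(-727707/6110) = -6110/727707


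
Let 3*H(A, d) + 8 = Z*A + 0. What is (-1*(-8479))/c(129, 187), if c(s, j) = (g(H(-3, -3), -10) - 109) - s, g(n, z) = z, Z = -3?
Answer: -8479/248 ≈ -34.190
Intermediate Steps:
H(A, d) = -8/3 - A (H(A, d) = -8/3 + (-3*A + 0)/3 = -8/3 + (-3*A)/3 = -8/3 - A)
c(s, j) = -119 - s (c(s, j) = (-10 - 109) - s = -119 - s)
(-1*(-8479))/c(129, 187) = (-1*(-8479))/(-119 - 1*129) = 8479/(-119 - 129) = 8479/(-248) = 8479*(-1/248) = -8479/248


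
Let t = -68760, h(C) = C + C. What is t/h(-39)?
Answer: 11460/13 ≈ 881.54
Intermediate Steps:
h(C) = 2*C
t/h(-39) = -68760/(2*(-39)) = -68760/(-78) = -68760*(-1/78) = 11460/13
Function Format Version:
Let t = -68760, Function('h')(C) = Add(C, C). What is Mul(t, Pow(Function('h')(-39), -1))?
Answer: Rational(11460, 13) ≈ 881.54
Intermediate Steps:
Function('h')(C) = Mul(2, C)
Mul(t, Pow(Function('h')(-39), -1)) = Mul(-68760, Pow(Mul(2, -39), -1)) = Mul(-68760, Pow(-78, -1)) = Mul(-68760, Rational(-1, 78)) = Rational(11460, 13)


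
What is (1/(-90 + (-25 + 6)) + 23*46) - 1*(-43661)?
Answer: 4874370/109 ≈ 44719.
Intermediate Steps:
(1/(-90 + (-25 + 6)) + 23*46) - 1*(-43661) = (1/(-90 - 19) + 1058) + 43661 = (1/(-109) + 1058) + 43661 = (-1/109 + 1058) + 43661 = 115321/109 + 43661 = 4874370/109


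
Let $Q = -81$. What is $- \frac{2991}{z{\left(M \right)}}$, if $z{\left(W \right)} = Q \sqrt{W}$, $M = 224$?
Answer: $\frac{997 \sqrt{14}}{1512} \approx 2.4672$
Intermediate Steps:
$z{\left(W \right)} = - 81 \sqrt{W}$
$- \frac{2991}{z{\left(M \right)}} = - \frac{2991}{\left(-81\right) \sqrt{224}} = - \frac{2991}{\left(-81\right) 4 \sqrt{14}} = - \frac{2991}{\left(-324\right) \sqrt{14}} = - 2991 \left(- \frac{\sqrt{14}}{4536}\right) = \frac{997 \sqrt{14}}{1512}$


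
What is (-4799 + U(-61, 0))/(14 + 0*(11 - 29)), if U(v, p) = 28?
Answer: -4771/14 ≈ -340.79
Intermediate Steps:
(-4799 + U(-61, 0))/(14 + 0*(11 - 29)) = (-4799 + 28)/(14 + 0*(11 - 29)) = -4771/(14 + 0*(-18)) = -4771/(14 + 0) = -4771/14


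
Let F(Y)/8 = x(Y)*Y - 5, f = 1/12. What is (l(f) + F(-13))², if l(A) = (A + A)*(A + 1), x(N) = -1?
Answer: 21353641/5184 ≈ 4119.1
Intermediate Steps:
f = 1/12 ≈ 0.083333
F(Y) = -40 - 8*Y (F(Y) = 8*(-Y - 5) = 8*(-5 - Y) = -40 - 8*Y)
l(A) = 2*A*(1 + A) (l(A) = (2*A)*(1 + A) = 2*A*(1 + A))
(l(f) + F(-13))² = (2*(1/12)*(1 + 1/12) + (-40 - 8*(-13)))² = (2*(1/12)*(13/12) + (-40 + 104))² = (13/72 + 64)² = (4621/72)² = 21353641/5184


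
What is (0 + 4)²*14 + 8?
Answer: 232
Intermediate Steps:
(0 + 4)²*14 + 8 = 4²*14 + 8 = 16*14 + 8 = 224 + 8 = 232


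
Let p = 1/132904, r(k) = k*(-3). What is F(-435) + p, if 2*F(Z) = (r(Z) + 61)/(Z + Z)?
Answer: -45386281/57813240 ≈ -0.78505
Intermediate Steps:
r(k) = -3*k
p = 1/132904 ≈ 7.5242e-6
F(Z) = (61 - 3*Z)/(4*Z) (F(Z) = ((-3*Z + 61)/(Z + Z))/2 = ((61 - 3*Z)/((2*Z)))/2 = ((61 - 3*Z)*(1/(2*Z)))/2 = ((61 - 3*Z)/(2*Z))/2 = (61 - 3*Z)/(4*Z))
F(-435) + p = (¼)*(61 - 3*(-435))/(-435) + 1/132904 = (¼)*(-1/435)*(61 + 1305) + 1/132904 = (¼)*(-1/435)*1366 + 1/132904 = -683/870 + 1/132904 = -45386281/57813240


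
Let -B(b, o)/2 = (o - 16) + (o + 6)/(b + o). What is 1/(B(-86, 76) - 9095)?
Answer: -5/45993 ≈ -0.00010871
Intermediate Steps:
B(b, o) = 32 - 2*o - 2*(6 + o)/(b + o) (B(b, o) = -2*((o - 16) + (o + 6)/(b + o)) = -2*((-16 + o) + (6 + o)/(b + o)) = -2*(-16 + o + (6 + o)/(b + o)) = 32 - 2*o - 2*(6 + o)/(b + o))
1/(B(-86, 76) - 9095) = 1/(2*(-6 - 1*76**2 + 15*76 + 16*(-86) - 1*(-86)*76)/(-86 + 76) - 9095) = 1/(2*(-6 - 1*5776 + 1140 - 1376 + 6536)/(-10) - 9095) = 1/(2*(-1/10)*(-6 - 5776 + 1140 - 1376 + 6536) - 9095) = 1/(2*(-1/10)*518 - 9095) = 1/(-518/5 - 9095) = 1/(-45993/5) = -5/45993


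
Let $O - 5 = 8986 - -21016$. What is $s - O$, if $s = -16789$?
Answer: $-46796$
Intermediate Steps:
$O = 30007$ ($O = 5 + \left(8986 - -21016\right) = 5 + \left(8986 + 21016\right) = 5 + 30002 = 30007$)
$s - O = -16789 - 30007 = -46796$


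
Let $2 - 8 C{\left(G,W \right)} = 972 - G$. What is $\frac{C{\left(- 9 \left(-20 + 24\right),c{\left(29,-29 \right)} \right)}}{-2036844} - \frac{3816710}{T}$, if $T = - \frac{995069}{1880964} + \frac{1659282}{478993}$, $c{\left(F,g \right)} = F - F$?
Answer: $- \frac{28016673723781543712553427}{21545072817532653456} \approx -1.3004 \cdot 10^{6}$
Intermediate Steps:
$c{\left(F,g \right)} = 0$
$T = \frac{2644418622331}{900968589252}$ ($T = \left(-995069\right) \frac{1}{1880964} + 1659282 \cdot \frac{1}{478993} = - \frac{995069}{1880964} + \frac{1659282}{478993} = \frac{2644418622331}{900968589252} \approx 2.9351$)
$C{\left(G,W \right)} = - \frac{485}{4} + \frac{G}{8}$ ($C{\left(G,W \right)} = \frac{1}{4} - \frac{972 - G}{8} = \frac{1}{4} + \left(- \frac{243}{2} + \frac{G}{8}\right) = - \frac{485}{4} + \frac{G}{8}$)
$\frac{C{\left(- 9 \left(-20 + 24\right),c{\left(29,-29 \right)} \right)}}{-2036844} - \frac{3816710}{T} = \frac{- \frac{485}{4} + \frac{\left(-9\right) \left(-20 + 24\right)}{8}}{-2036844} - \frac{3816710}{\frac{2644418622331}{900968589252}} = \left(- \frac{485}{4} + \frac{\left(-9\right) 4}{8}\right) \left(- \frac{1}{2036844}\right) - \frac{3438735824284000920}{2644418622331} = \left(- \frac{485}{4} + \frac{1}{8} \left(-36\right)\right) \left(- \frac{1}{2036844}\right) - \frac{3438735824284000920}{2644418622331} = \left(- \frac{485}{4} - \frac{9}{2}\right) \left(- \frac{1}{2036844}\right) - \frac{3438735824284000920}{2644418622331} = \left(- \frac{503}{4}\right) \left(- \frac{1}{2036844}\right) - \frac{3438735824284000920}{2644418622331} = \frac{503}{8147376} - \frac{3438735824284000920}{2644418622331} = - \frac{28016673723781543712553427}{21545072817532653456}$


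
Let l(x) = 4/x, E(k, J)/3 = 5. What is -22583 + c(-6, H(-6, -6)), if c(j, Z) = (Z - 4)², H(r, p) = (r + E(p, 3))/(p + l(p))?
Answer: -9021751/400 ≈ -22554.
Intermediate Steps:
E(k, J) = 15 (E(k, J) = 3*5 = 15)
H(r, p) = (15 + r)/(p + 4/p) (H(r, p) = (r + 15)/(p + 4/p) = (15 + r)/(p + 4/p))
c(j, Z) = (-4 + Z)²
-22583 + c(-6, H(-6, -6)) = -22583 + (-4 - 6*(15 - 6)/(4 + (-6)²))² = -22583 + (-4 - 6*9/(4 + 36))² = -22583 + (-4 - 6*9/40)² = -22583 + (-4 - 6*1/40*9)² = -22583 + (-4 - 27/20)² = -22583 + (-107/20)² = -22583 + 11449/400 = -9021751/400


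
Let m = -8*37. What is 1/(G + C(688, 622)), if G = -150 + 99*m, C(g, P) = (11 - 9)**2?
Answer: -1/29450 ≈ -3.3956e-5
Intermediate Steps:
m = -296
C(g, P) = 4 (C(g, P) = 2**2 = 4)
G = -29454 (G = -150 + 99*(-296) = -150 - 29304 = -29454)
1/(G + C(688, 622)) = 1/(-29454 + 4) = 1/(-29450) = -1/29450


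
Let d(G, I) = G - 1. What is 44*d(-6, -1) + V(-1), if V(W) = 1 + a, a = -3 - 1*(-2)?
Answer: -308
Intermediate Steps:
d(G, I) = -1 + G
a = -1 (a = -3 + 2 = -1)
V(W) = 0 (V(W) = 1 - 1 = 0)
44*d(-6, -1) + V(-1) = 44*(-1 - 6) + 0 = 44*(-7) + 0 = -308 + 0 = -308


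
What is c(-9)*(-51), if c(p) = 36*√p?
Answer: -5508*I ≈ -5508.0*I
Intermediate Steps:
c(-9)*(-51) = (36*√(-9))*(-51) = (36*(3*I))*(-51) = (108*I)*(-51) = -5508*I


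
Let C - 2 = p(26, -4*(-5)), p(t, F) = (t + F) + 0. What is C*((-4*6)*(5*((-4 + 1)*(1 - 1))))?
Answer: 0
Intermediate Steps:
p(t, F) = F + t (p(t, F) = (F + t) + 0 = F + t)
C = 48 (C = 2 + (-4*(-5) + 26) = 2 + (20 + 26) = 2 + 46 = 48)
C*((-4*6)*(5*((-4 + 1)*(1 - 1)))) = 48*((-4*6)*(5*((-4 + 1)*(1 - 1)))) = 48*(-120*(-3*0)) = 48*(-120*0) = 48*(-24*0) = 48*0 = 0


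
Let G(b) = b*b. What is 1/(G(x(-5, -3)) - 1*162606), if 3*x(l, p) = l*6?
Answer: -1/162506 ≈ -6.1536e-6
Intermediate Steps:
x(l, p) = 2*l (x(l, p) = (l*6)/3 = (6*l)/3 = 2*l)
G(b) = b²
1/(G(x(-5, -3)) - 1*162606) = 1/((2*(-5))² - 1*162606) = 1/((-10)² - 162606) = 1/(100 - 162606) = 1/(-162506) = -1/162506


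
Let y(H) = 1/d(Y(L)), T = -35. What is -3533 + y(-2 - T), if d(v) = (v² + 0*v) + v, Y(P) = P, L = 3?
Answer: -42395/12 ≈ -3532.9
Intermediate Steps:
d(v) = v + v² (d(v) = (v² + 0) + v = v² + v = v + v²)
y(H) = 1/12 (y(H) = 1/(3*(1 + 3)) = 1/(3*4) = 1/12)
-3533 + y(-2 - T) = -3533 + 1/12 = -42395/12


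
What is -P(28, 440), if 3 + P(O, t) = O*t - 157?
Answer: -12160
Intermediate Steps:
P(O, t) = -160 + O*t (P(O, t) = -3 + (O*t - 157) = -3 + (-157 + O*t) = -160 + O*t)
-P(28, 440) = -(-160 + 28*440) = -(-160 + 12320) = -1*12160 = -12160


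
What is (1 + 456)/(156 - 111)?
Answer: 457/45 ≈ 10.156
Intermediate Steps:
(1 + 456)/(156 - 111) = 457/45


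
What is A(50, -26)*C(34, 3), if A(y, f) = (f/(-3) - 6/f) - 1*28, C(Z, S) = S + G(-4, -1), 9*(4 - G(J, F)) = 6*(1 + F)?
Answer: -5215/39 ≈ -133.72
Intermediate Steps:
G(J, F) = 10/3 - 2*F/3 (G(J, F) = 4 - 2*(1 + F)/3 = 4 - (6 + 6*F)/9 = 4 + (-2/3 - 2*F/3) = 10/3 - 2*F/3)
C(Z, S) = 4 + S (C(Z, S) = S + (10/3 - 2/3*(-1)) = S + (10/3 + 2/3) = S + 4 = 4 + S)
A(y, f) = -28 - 6/f - f/3 (A(y, f) = (f*(-1/3) - 6/f) - 28 = (-f/3 - 6/f) - 28 = (-6/f - f/3) - 28 = -28 - 6/f - f/3)
A(50, -26)*C(34, 3) = (-28 - 6/(-26) - 1/3*(-26))*(4 + 3) = (-28 - 6*(-1/26) + 26/3)*7 = (-28 + 3/13 + 26/3)*7 = -745/39*7 = -5215/39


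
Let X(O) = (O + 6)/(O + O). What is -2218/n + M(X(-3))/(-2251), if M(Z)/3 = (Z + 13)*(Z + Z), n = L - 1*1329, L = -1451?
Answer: 1274242/1564445 ≈ 0.81450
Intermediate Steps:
X(O) = (6 + O)/(2*O) (X(O) = (6 + O)/((2*O)) = (6 + O)*(1/(2*O)) = (6 + O)/(2*O))
n = -2780 (n = -1451 - 1*1329 = -1451 - 1329 = -2780)
M(Z) = 6*Z*(13 + Z) (M(Z) = 3*((Z + 13)*(Z + Z)) = 3*((13 + Z)*(2*Z)) = 3*(2*Z*(13 + Z)) = 6*Z*(13 + Z))
-2218/n + M(X(-3))/(-2251) = -2218/(-2780) + (6*((½)*(6 - 3)/(-3))*(13 + (½)*(6 - 3)/(-3)))/(-2251) = -2218*(-1/2780) + (6*((½)*(-⅓)*3)*(13 + (½)*(-⅓)*3))*(-1/2251) = 1109/1390 + (6*(-½)*(13 - ½))*(-1/2251) = 1109/1390 + (6*(-½)*(25/2))*(-1/2251) = 1109/1390 - 75/2*(-1/2251) = 1109/1390 + 75/4502 = 1274242/1564445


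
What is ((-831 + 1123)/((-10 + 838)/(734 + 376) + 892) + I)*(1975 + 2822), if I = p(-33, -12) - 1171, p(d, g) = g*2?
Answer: -473247531315/82579 ≈ -5.7308e+6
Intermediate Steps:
p(d, g) = 2*g
I = -1195 (I = 2*(-12) - 1171 = -24 - 1171 = -1195)
((-831 + 1123)/((-10 + 838)/(734 + 376) + 892) + I)*(1975 + 2822) = ((-831 + 1123)/((-10 + 838)/(734 + 376) + 892) - 1195)*(1975 + 2822) = (292/(828/1110 + 892) - 1195)*4797 = (292/(828*(1/1110) + 892) - 1195)*4797 = (292/(138/185 + 892) - 1195)*4797 = (292/(165158/185) - 1195)*4797 = (292*(185/165158) - 1195)*4797 = (27010/82579 - 1195)*4797 = -98654895/82579*4797 = -473247531315/82579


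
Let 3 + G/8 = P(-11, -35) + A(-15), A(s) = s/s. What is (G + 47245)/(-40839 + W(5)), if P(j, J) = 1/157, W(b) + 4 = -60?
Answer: -7414961/6421771 ≈ -1.1547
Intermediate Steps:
A(s) = 1
W(b) = -64 (W(b) = -4 - 60 = -64)
P(j, J) = 1/157
G = -2504/157 (G = -24 + 8*(1/157 + 1) = -24 + 8*(158/157) = -24 + 1264/157 = -2504/157 ≈ -15.949)
(G + 47245)/(-40839 + W(5)) = (-2504/157 + 47245)/(-40839 - 64) = (7414961/157)/(-40903) = (7414961/157)*(-1/40903) = -7414961/6421771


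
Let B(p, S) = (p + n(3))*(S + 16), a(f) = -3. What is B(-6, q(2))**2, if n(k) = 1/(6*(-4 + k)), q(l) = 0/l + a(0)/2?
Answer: 1151329/144 ≈ 7995.3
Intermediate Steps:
q(l) = -3/2 (q(l) = 0/l - 3/2 = 0 - 3*1/2 = 0 - 3/2 = -3/2)
n(k) = 1/(-24 + 6*k)
B(p, S) = (16 + S)*(-1/6 + p) (B(p, S) = (p + 1/(6*(-4 + 3)))*(S + 16) = (p + (1/6)/(-1))*(16 + S) = (p + (1/6)*(-1))*(16 + S) = (p - 1/6)*(16 + S) = (-1/6 + p)*(16 + S) = (16 + S)*(-1/6 + p))
B(-6, q(2))**2 = (-8/3 + 16*(-6) - 1/6*(-3/2) - 3/2*(-6))**2 = (-8/3 - 96 + 1/4 + 9)**2 = (-1073/12)**2 = 1151329/144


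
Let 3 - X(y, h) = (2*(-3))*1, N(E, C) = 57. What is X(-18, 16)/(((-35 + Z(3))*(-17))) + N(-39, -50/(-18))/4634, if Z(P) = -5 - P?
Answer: 83373/3387454 ≈ 0.024612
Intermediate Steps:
X(y, h) = 9 (X(y, h) = 3 - 2*(-3) = 3 - (-6) = 3 - 1*(-6) = 3 + 6 = 9)
X(-18, 16)/(((-35 + Z(3))*(-17))) + N(-39, -50/(-18))/4634 = 9/(((-35 + (-5 - 1*3))*(-17))) + 57/4634 = 9/(((-35 + (-5 - 3))*(-17))) + 57*(1/4634) = 9/(((-35 - 8)*(-17))) + 57/4634 = 9/((-43*(-17))) + 57/4634 = 9/731 + 57/4634 = 83373/3387454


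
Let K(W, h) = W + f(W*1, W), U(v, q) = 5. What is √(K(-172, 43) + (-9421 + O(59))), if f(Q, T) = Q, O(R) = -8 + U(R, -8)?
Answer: 2*I*√2442 ≈ 98.833*I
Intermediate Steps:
O(R) = -3 (O(R) = -8 + 5 = -3)
K(W, h) = 2*W (K(W, h) = W + W*1 = W + W = 2*W)
√(K(-172, 43) + (-9421 + O(59))) = √(2*(-172) + (-9421 - 3)) = √(-344 - 9424) = √(-9768) = 2*I*√2442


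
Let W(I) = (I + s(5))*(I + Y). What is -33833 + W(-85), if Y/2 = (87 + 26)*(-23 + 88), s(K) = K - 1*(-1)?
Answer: -1187628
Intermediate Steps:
s(K) = 1 + K (s(K) = K + 1 = 1 + K)
Y = 14690 (Y = 2*((87 + 26)*(-23 + 88)) = 2*(113*65) = 2*7345 = 14690)
W(I) = (6 + I)*(14690 + I) (W(I) = (I + (1 + 5))*(I + 14690) = (I + 6)*(14690 + I) = (6 + I)*(14690 + I))
-33833 + W(-85) = -33833 + (88140 + (-85)² + 14696*(-85)) = -33833 + (88140 + 7225 - 1249160) = -33833 - 1153795 = -1187628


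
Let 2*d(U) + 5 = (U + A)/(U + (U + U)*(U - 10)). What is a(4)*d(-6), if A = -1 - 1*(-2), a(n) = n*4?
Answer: -3740/93 ≈ -40.215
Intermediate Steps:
a(n) = 4*n
A = 1 (A = -1 + 2 = 1)
d(U) = -5/2 + (1 + U)/(2*(U + 2*U*(-10 + U))) (d(U) = -5/2 + ((U + 1)/(U + (U + U)*(U - 10)))/2 = -5/2 + ((1 + U)/(U + (2*U)*(-10 + U)))/2 = -5/2 + ((1 + U)/(U + 2*U*(-10 + U)))/2 = -5/2 + (1 + U)/(2*(U + 2*U*(-10 + U))))
a(4)*d(-6) = (4*4)*((1/2)*(1 - 10*(-6)**2 + 96*(-6))/(-6*(-19 + 2*(-6)))) = 16*((1/2)*(-1/6)*(1 - 10*36 - 576)/(-19 - 12)) = 16*((1/2)*(-1/6)*(1 - 360 - 576)/(-31)) = 16*((1/2)*(-1/6)*(-1/31)*(-935)) = 16*(-935/372) = -3740/93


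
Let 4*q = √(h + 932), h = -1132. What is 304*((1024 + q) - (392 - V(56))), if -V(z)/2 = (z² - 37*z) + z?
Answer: -488832 + 760*I*√2 ≈ -4.8883e+5 + 1074.8*I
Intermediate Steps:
q = 5*I*√2/2 (q = √(-1132 + 932)/4 = √(-200)/4 = (10*I*√2)/4 = 5*I*√2/2 ≈ 3.5355*I)
V(z) = -2*z² + 72*z (V(z) = -2*((z² - 37*z) + z) = -2*(z² - 36*z) = -2*z² + 72*z)
304*((1024 + q) - (392 - V(56))) = 304*((1024 + 5*I*√2/2) - (392 - 2*56*(36 - 1*56))) = 304*((1024 + 5*I*√2/2) - (392 - 2*56*(36 - 56))) = 304*((1024 + 5*I*√2/2) - (392 - 2*56*(-20))) = 304*((1024 + 5*I*√2/2) - (392 - 1*(-2240))) = 304*((1024 + 5*I*√2/2) - (392 + 2240)) = 304*((1024 + 5*I*√2/2) - 1*2632) = 304*((1024 + 5*I*√2/2) - 2632) = 304*(-1608 + 5*I*√2/2) = -488832 + 760*I*√2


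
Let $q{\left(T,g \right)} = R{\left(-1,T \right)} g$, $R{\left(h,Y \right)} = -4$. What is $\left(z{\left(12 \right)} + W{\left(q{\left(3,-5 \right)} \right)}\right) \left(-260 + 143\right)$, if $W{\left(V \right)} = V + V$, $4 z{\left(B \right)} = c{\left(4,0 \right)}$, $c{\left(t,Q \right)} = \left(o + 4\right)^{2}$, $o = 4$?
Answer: $-6552$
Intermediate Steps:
$q{\left(T,g \right)} = - 4 g$
$c{\left(t,Q \right)} = 64$ ($c{\left(t,Q \right)} = \left(4 + 4\right)^{2} = 8^{2} = 64$)
$z{\left(B \right)} = 16$ ($z{\left(B \right)} = \frac{1}{4} \cdot 64 = 16$)
$W{\left(V \right)} = 2 V$
$\left(z{\left(12 \right)} + W{\left(q{\left(3,-5 \right)} \right)}\right) \left(-260 + 143\right) = \left(16 + 2 \left(\left(-4\right) \left(-5\right)\right)\right) \left(-260 + 143\right) = \left(16 + 2 \cdot 20\right) \left(-117\right) = \left(16 + 40\right) \left(-117\right) = 56 \left(-117\right) = -6552$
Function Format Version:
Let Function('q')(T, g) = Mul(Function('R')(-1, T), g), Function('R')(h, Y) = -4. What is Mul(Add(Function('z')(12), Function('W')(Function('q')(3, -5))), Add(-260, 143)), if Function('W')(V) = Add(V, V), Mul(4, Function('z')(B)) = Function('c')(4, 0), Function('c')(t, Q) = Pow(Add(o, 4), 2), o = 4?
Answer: -6552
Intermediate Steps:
Function('q')(T, g) = Mul(-4, g)
Function('c')(t, Q) = 64 (Function('c')(t, Q) = Pow(Add(4, 4), 2) = Pow(8, 2) = 64)
Function('z')(B) = 16 (Function('z')(B) = Mul(Rational(1, 4), 64) = 16)
Function('W')(V) = Mul(2, V)
Mul(Add(Function('z')(12), Function('W')(Function('q')(3, -5))), Add(-260, 143)) = Mul(Add(16, Mul(2, Mul(-4, -5))), Add(-260, 143)) = Mul(Add(16, Mul(2, 20)), -117) = Mul(Add(16, 40), -117) = Mul(56, -117) = -6552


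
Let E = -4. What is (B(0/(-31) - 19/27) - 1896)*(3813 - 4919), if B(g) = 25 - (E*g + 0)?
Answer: 55955858/27 ≈ 2.0724e+6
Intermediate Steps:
B(g) = 25 + 4*g (B(g) = 25 - (-4*g + 0) = 25 - (-4)*g = 25 + 4*g)
(B(0/(-31) - 19/27) - 1896)*(3813 - 4919) = ((25 + 4*(0/(-31) - 19/27)) - 1896)*(3813 - 4919) = ((25 + 4*(0*(-1/31) - 19*1/27)) - 1896)*(-1106) = ((25 + 4*(0 - 19/27)) - 1896)*(-1106) = ((25 + 4*(-19/27)) - 1896)*(-1106) = ((25 - 76/27) - 1896)*(-1106) = (599/27 - 1896)*(-1106) = -50593/27*(-1106) = 55955858/27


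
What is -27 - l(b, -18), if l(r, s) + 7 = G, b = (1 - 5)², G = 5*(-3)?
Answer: -5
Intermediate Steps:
G = -15
b = 16 (b = (-4)² = 16)
l(r, s) = -22 (l(r, s) = -7 - 15 = -22)
-27 - l(b, -18) = -27 - 1*(-22) = -27 + 22 = -5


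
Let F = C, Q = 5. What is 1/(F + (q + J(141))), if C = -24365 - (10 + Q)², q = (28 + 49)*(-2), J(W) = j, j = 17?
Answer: -1/24727 ≈ -4.0442e-5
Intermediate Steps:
J(W) = 17
q = -154 (q = 77*(-2) = -154)
C = -24590 (C = -24365 - (10 + 5)² = -24365 - 1*15² = -24365 - 1*225 = -24365 - 225 = -24590)
F = -24590
1/(F + (q + J(141))) = 1/(-24590 + (-154 + 17)) = 1/(-24590 - 137) = 1/(-24727) = -1/24727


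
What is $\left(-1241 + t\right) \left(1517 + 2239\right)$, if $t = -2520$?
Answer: $-14126316$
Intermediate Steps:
$\left(-1241 + t\right) \left(1517 + 2239\right) = \left(-1241 - 2520\right) \left(1517 + 2239\right) = \left(-3761\right) 3756 = -14126316$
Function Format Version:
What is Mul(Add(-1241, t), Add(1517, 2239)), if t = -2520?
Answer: -14126316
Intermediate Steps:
Mul(Add(-1241, t), Add(1517, 2239)) = Mul(Add(-1241, -2520), Add(1517, 2239)) = Mul(-3761, 3756) = -14126316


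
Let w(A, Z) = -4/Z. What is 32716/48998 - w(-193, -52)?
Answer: 188155/318487 ≈ 0.59078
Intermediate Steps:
32716/48998 - w(-193, -52) = 32716/48998 - (-4)/(-52) = 32716*(1/48998) - (-4)*(-1)/52 = 16358/24499 - 1*1/13 = 16358/24499 - 1/13 = 188155/318487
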